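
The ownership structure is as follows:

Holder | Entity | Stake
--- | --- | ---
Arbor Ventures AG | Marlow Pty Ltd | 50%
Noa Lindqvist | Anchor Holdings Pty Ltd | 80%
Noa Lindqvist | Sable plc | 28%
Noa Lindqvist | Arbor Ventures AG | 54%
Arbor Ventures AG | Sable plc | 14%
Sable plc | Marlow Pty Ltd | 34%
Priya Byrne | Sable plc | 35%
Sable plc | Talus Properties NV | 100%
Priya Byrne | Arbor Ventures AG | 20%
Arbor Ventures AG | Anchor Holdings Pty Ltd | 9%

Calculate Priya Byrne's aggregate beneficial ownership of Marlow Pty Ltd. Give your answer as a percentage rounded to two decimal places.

22.85%

Priya reaches Marlow along 3 paths.
Via Arbor → Sable: 20% × 14% × 34% = 0.952%.
Via Sable: 35% × 34% = 11.9%.
Via Arbor: 20% × 50% = 10%.
Total: 0.952% + 11.9% + 10% = 22.852%.
Rounded: 22.85%.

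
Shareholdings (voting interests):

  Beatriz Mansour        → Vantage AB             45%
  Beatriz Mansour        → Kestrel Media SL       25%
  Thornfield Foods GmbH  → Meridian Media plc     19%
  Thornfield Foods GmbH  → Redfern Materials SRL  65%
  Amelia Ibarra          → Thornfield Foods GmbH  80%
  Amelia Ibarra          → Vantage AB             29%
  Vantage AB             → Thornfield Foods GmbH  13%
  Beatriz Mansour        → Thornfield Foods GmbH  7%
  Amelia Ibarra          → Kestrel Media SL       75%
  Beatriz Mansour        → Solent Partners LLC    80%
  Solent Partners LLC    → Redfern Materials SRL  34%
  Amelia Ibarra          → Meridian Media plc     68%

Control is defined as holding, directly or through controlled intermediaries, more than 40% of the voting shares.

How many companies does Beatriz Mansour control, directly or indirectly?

Beatriz holds 45% of Vantage, so Beatriz controls Vantage.
Beatriz holds 80% of Solent, so Beatriz controls Solent.
No other company's threshold is met.
Beatriz controls 2 companies.

2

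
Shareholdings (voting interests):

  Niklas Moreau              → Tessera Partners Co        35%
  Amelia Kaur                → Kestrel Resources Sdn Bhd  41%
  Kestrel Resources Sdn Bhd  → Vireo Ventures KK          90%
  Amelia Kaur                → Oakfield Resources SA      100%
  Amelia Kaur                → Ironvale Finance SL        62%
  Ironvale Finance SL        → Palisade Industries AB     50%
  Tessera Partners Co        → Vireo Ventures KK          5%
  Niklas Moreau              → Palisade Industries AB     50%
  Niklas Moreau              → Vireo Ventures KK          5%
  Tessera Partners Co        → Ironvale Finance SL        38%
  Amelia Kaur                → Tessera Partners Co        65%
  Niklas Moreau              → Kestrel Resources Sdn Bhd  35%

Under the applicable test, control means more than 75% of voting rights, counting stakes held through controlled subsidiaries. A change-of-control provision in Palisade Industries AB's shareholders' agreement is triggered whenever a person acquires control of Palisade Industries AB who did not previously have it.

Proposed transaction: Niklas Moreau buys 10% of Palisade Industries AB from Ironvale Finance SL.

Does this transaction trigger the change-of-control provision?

The purchase adds only to Niklas's holdings (Ironvale's stake shrinks), so Niklas is the only person who could newly come to control Palisade.
Niklas's largest direct stake is 50% in Palisade, which does not meet the threshold, so Niklas controls no company.
In Palisade, Niklas's side holds only 50%, not > 75%.
So before the transaction, Niklas does not control Palisade.
After the purchase, Niklas's direct stake in Palisade rises to 50% + 10% = 60%, and Ironvale's stake falls to 40%.
After the transaction, Niklas's side holds 60% of Palisade, not > 75%, so Niklas still does not control Palisade.
No new person acquires control, so the clause is not triggered.

No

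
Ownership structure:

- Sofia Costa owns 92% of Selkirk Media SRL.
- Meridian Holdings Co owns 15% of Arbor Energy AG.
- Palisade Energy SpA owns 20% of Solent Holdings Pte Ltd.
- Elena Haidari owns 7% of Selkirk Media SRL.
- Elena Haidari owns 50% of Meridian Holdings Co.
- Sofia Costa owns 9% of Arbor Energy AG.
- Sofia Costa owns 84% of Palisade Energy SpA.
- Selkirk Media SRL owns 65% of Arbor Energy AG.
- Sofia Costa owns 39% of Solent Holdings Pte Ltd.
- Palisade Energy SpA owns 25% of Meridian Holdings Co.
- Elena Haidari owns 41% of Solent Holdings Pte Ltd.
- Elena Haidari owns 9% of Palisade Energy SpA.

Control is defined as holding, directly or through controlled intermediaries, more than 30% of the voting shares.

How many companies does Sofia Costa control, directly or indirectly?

Sofia holds 84% of Palisade, so Sofia controls Palisade.
Sofia holds 92% of Selkirk, so Sofia controls Selkirk.
Sofia and Palisade together hold 39% + 20% = 59% of Solent, so Sofia controls Solent.
Sofia and Selkirk together hold 9% + 65% = 74% of Arbor, so Sofia controls Arbor.
No other company's threshold is met.
Sofia controls 4 companies.

4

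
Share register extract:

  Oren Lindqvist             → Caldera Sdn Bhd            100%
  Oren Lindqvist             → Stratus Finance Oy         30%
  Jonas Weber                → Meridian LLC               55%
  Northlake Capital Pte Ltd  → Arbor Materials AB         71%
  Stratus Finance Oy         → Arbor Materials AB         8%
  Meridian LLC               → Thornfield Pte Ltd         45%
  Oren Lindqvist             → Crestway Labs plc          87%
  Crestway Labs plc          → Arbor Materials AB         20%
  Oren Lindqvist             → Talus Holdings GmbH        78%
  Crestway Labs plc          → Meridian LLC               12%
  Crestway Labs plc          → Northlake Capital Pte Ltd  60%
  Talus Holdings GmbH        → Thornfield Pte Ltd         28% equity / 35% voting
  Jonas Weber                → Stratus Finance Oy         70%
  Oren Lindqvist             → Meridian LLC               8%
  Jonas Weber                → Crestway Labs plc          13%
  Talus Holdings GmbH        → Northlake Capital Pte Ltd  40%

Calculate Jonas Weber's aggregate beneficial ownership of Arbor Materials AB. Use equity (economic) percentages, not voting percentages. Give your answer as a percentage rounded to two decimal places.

Jonas reaches Arbor along 3 paths.
Via Crestway → Northlake: 13% × 60% × 71% = 5.538%.
Via Crestway: 13% × 20% = 2.6%.
Via Stratus: 70% × 8% = 5.6%.
Total: 5.538% + 2.6% + 5.6% = 13.738%.
Rounded: 13.74%.

13.74%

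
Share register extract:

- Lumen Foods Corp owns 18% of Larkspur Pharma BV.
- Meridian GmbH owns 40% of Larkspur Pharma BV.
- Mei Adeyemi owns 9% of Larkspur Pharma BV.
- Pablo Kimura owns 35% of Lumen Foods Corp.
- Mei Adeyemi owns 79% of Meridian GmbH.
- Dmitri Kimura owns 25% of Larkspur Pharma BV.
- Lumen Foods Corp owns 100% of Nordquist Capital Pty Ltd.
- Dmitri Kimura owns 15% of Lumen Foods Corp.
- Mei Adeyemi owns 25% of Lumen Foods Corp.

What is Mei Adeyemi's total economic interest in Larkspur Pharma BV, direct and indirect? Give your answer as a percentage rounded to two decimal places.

Mei reaches Larkspur along 3 paths.
Via Meridian: 79% × 40% = 31.6%.
Direct stake: 9% = 9%.
Via Lumen: 25% × 18% = 4.5%.
Total: 31.6% + 9% + 4.5% = 45.1%.
Rounded: 45.10%.

45.10%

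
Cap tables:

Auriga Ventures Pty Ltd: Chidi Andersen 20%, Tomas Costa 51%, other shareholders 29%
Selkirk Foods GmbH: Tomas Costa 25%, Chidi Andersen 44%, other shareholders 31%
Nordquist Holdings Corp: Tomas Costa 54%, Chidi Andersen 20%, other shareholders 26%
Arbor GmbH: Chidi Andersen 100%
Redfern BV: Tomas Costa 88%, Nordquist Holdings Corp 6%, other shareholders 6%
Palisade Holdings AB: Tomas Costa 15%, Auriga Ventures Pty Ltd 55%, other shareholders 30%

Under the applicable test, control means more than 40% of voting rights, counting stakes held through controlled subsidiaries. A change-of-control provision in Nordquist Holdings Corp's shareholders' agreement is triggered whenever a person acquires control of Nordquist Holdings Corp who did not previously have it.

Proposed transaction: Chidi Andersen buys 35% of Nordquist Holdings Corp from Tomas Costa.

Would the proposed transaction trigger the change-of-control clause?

Yes

The purchase adds only to Chidi's holdings (Tomas's stake shrinks), so Chidi is the only person who could newly come to control Nordquist.
Chidi holds 44% of Selkirk, so Chidi controls Selkirk.
Chidi holds 100% of Arbor, so Chidi controls Arbor.
In Nordquist, Chidi's side holds only 20%, not > 40%.
So before the transaction, Chidi does not control Nordquist.
After the purchase, Chidi's direct stake in Nordquist rises to 20% + 35% = 55%, and Tomas's stake falls to 19%.
Chidi holds 55% of Nordquist, so Chidi controls Nordquist.
Chidi did not control Nordquist before and does after, so the clause is triggered.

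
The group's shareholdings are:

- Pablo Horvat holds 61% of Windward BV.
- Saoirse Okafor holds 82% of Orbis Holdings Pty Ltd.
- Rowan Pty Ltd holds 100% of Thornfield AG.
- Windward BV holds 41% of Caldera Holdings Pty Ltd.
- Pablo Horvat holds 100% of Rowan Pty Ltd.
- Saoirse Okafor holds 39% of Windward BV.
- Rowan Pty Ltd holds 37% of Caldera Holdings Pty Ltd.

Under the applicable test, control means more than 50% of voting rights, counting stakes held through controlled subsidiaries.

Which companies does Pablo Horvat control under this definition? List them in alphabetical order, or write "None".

Caldera Holdings Pty Ltd, Rowan Pty Ltd, Thornfield AG, Windward BV

Pablo holds 61% of Windward, so Pablo controls Windward.
Pablo holds 100% of Rowan, so Pablo controls Rowan.
Rowan and Windward together hold 37% + 41% = 78% of Caldera, so Pablo controls Caldera.
Rowan holds 100% of Thornfield, so Pablo controls Thornfield.
No other company's threshold is met.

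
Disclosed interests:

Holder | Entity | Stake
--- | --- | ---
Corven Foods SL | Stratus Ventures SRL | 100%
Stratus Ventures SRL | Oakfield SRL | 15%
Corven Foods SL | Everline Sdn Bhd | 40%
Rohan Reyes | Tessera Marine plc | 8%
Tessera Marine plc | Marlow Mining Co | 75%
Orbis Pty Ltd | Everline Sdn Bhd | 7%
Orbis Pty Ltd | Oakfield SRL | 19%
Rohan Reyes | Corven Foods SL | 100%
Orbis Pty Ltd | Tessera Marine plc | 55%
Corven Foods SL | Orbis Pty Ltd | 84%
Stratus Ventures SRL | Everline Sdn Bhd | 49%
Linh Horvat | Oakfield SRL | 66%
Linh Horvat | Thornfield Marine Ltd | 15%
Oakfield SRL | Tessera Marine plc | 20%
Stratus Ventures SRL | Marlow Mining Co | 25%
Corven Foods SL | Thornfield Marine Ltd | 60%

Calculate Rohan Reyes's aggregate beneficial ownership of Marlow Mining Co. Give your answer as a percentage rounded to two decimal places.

70.29%

Rohan reaches Marlow along 5 paths.
Via Corven → Stratus: 100% × 100% × 25% = 25%.
Via Corven → Orbis → Tessera: 100% × 84% × 55% × 75% = 34.65%.
Via Tessera: 8% × 75% = 6%.
Via Corven → Orbis → Oakfield → Tessera: 100% × 84% × 19% × 20% × 75% = 2.394%.
Via Corven → Stratus → Oakfield → Tessera: 100% × 100% × 15% × 20% × 75% = 2.25%.
Total: 25% + 34.65% + 6% + 2.394% + 2.25% = 70.294%.
Rounded: 70.29%.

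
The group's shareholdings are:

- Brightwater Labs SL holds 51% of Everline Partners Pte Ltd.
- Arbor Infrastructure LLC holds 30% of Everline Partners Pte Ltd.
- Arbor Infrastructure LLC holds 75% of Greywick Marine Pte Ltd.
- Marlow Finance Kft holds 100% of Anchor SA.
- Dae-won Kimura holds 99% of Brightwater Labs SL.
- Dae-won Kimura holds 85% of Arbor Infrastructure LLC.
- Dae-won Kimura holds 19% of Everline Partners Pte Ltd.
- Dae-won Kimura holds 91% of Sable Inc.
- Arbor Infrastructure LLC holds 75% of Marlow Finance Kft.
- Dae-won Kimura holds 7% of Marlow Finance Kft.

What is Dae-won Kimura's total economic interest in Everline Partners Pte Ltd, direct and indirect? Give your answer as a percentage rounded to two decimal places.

Dae-won reaches Everline along 3 paths.
Via Brightwater: 99% × 51% = 50.49%.
Via Arbor: 85% × 30% = 25.5%.
Direct stake: 19% = 19%.
Total: 50.49% + 25.5% + 19% = 94.99%.

94.99%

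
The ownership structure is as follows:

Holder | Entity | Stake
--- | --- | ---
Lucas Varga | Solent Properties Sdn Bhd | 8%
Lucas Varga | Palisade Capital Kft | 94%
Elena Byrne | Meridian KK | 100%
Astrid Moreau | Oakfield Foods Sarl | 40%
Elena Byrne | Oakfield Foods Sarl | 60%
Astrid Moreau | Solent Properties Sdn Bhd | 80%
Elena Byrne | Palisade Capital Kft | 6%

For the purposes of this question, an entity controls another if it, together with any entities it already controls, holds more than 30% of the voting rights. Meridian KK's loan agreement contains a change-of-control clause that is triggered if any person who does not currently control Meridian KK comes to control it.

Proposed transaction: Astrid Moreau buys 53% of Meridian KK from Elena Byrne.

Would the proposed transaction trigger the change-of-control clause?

The purchase adds only to Astrid's holdings (Elena's stake shrinks), so Astrid is the only person who could newly come to control Meridian.
Astrid holds 80% of Solent, so Astrid controls Solent.
Astrid holds 40% of Oakfield, so Astrid controls Oakfield.
Neither Astrid nor any entity Astrid controls holds any voting interest in Meridian.
So before the transaction, Astrid does not control Meridian.
After the purchase, Astrid holds 53% of Meridian directly, and Elena's stake falls to 47%.
Astrid holds 53% of Meridian, so Astrid controls Meridian.
Astrid did not control Meridian before and does after, so the clause is triggered.

Yes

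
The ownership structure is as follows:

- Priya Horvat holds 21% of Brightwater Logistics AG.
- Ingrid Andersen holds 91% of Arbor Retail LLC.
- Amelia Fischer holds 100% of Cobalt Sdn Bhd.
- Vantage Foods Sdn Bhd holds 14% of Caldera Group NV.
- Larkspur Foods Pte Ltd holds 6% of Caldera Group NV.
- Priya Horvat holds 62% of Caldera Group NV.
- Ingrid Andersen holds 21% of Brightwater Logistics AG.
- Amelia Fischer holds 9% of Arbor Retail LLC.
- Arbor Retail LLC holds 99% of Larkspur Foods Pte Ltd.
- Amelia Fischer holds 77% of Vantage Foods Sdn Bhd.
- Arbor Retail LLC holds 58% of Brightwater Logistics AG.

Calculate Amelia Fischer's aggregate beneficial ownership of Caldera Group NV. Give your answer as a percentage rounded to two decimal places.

11.31%

Amelia reaches Caldera along 2 paths.
Via Arbor → Larkspur: 9% × 99% × 6% = 0.5346%.
Via Vantage: 77% × 14% = 10.78%.
Total: 0.5346% + 10.78% = 11.3146%.
Rounded: 11.31%.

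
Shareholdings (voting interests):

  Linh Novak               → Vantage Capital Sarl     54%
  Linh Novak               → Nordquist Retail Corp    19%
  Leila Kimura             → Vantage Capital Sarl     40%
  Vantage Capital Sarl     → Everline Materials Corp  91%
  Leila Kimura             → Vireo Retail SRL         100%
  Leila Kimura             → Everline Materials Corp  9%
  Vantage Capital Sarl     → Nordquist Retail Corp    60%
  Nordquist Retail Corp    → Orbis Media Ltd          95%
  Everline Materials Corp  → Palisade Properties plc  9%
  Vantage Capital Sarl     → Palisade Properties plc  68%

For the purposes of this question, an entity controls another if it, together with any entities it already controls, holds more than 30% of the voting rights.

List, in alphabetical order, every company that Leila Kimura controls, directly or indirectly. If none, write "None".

Everline Materials Corp, Nordquist Retail Corp, Orbis Media Ltd, Palisade Properties plc, Vantage Capital Sarl, Vireo Retail SRL

Leila holds 40% of Vantage, so Leila controls Vantage.
Vantage holds 60% of Nordquist, so Leila controls Nordquist.
Vantage and Leila together hold 91% + 9% = 100% of Everline, so Leila controls Everline.
Vantage and Everline together hold 68% + 9% = 77% of Palisade, so Leila controls Palisade.
Nordquist holds 95% of Orbis, so Leila controls Orbis.
Leila holds 100% of Vireo, so Leila controls Vireo.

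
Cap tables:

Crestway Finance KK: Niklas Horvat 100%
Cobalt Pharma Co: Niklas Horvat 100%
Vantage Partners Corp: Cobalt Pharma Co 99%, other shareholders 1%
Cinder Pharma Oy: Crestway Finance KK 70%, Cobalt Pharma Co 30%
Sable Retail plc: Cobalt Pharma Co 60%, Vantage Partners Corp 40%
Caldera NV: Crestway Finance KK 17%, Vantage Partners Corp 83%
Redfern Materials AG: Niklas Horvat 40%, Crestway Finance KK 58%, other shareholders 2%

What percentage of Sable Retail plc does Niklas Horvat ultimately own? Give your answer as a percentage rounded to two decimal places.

99.60%

Niklas reaches Sable along 2 paths.
Via Cobalt: 100% × 60% = 60%.
Via Cobalt → Vantage: 100% × 99% × 40% = 39.6%.
Total: 60% + 39.6% = 99.6%.
Rounded: 99.60%.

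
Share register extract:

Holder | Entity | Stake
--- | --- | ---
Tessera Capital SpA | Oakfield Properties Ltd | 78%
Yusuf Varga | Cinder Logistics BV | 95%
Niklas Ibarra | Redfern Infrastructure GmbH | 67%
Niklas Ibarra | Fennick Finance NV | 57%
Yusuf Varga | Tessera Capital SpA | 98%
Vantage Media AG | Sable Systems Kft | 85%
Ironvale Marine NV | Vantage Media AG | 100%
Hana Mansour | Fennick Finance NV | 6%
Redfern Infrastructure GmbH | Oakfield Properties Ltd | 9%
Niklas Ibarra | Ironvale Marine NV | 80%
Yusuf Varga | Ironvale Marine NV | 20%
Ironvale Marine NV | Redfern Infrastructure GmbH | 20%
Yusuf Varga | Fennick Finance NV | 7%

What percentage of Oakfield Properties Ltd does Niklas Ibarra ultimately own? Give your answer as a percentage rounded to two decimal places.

Niklas reaches Oakfield along 2 paths.
Via Ironvale → Redfern: 80% × 20% × 9% = 1.44%.
Via Redfern: 67% × 9% = 6.03%.
Total: 1.44% + 6.03% = 7.47%.

7.47%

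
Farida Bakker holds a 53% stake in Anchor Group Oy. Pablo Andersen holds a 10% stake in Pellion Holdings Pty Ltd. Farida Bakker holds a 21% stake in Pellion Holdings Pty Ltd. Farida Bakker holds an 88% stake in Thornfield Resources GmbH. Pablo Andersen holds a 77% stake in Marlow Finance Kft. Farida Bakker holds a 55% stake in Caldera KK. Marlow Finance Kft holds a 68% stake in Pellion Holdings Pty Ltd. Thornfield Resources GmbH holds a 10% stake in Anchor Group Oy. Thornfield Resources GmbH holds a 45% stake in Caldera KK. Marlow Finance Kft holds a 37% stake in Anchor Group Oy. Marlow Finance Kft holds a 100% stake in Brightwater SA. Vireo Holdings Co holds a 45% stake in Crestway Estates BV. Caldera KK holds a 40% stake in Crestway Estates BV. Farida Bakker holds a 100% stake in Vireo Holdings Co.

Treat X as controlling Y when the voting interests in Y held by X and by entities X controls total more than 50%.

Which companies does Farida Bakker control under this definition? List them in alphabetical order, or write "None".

Farida holds 88% of Thornfield, so Farida controls Thornfield.
Thornfield and Farida together hold 45% + 55% = 100% of Caldera, so Farida controls Caldera.
Farida holds 100% of Vireo, so Farida controls Vireo.
Thornfield and Farida together hold 10% + 53% = 63% of Anchor, so Farida controls Anchor.
Caldera and Vireo together hold 40% + 45% = 85% of Crestway, so Farida controls Crestway.
No other company's threshold is met.

Anchor Group Oy, Caldera KK, Crestway Estates BV, Thornfield Resources GmbH, Vireo Holdings Co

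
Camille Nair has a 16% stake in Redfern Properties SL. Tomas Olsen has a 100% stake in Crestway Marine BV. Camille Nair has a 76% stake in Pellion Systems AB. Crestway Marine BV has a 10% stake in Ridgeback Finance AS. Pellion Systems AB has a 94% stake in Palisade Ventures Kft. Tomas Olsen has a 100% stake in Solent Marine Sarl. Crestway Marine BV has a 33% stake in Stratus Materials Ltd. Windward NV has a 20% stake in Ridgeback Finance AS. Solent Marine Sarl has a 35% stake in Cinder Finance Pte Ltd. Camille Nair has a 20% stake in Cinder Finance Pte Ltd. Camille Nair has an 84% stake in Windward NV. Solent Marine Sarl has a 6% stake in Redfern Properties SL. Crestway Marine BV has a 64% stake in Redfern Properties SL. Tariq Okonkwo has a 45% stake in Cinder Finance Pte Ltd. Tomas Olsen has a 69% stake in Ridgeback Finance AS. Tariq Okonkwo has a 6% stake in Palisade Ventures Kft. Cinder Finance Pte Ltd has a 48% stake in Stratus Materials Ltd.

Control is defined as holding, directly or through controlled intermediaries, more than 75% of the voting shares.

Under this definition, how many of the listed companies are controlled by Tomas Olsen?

Tomas holds 100% of Solent, so Tomas controls Solent.
Tomas holds 100% of Crestway, so Tomas controls Crestway.
Crestway and Tomas together hold 10% + 69% = 79% of Ridgeback, so Tomas controls Ridgeback.
No other company's threshold is met.
Tomas controls 3 companies.

3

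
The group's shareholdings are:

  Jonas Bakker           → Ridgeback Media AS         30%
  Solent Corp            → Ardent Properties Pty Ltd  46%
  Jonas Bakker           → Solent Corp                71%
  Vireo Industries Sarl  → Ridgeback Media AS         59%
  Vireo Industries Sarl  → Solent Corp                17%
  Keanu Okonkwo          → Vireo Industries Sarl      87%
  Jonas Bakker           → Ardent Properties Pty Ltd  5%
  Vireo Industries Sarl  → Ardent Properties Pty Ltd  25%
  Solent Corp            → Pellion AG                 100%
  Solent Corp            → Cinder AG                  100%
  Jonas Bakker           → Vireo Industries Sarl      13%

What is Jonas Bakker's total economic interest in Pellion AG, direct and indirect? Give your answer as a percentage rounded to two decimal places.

73.21%

Jonas reaches Pellion along 2 paths.
Via Solent: 71% × 100% = 71%.
Via Vireo → Solent: 13% × 17% × 100% = 2.21%.
Total: 71% + 2.21% = 73.21%.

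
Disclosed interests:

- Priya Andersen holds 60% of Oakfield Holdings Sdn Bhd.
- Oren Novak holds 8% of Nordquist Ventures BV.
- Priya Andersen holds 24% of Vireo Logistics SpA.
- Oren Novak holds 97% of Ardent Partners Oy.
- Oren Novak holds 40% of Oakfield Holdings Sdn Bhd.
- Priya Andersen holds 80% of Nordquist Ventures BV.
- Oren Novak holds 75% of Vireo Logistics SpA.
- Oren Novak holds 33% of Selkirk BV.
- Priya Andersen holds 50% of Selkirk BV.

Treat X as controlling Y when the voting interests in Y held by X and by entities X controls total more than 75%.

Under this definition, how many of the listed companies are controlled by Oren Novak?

1

Oren holds 97% of Ardent, so Oren controls Ardent.
No other company's threshold is met.
Oren controls 1 company.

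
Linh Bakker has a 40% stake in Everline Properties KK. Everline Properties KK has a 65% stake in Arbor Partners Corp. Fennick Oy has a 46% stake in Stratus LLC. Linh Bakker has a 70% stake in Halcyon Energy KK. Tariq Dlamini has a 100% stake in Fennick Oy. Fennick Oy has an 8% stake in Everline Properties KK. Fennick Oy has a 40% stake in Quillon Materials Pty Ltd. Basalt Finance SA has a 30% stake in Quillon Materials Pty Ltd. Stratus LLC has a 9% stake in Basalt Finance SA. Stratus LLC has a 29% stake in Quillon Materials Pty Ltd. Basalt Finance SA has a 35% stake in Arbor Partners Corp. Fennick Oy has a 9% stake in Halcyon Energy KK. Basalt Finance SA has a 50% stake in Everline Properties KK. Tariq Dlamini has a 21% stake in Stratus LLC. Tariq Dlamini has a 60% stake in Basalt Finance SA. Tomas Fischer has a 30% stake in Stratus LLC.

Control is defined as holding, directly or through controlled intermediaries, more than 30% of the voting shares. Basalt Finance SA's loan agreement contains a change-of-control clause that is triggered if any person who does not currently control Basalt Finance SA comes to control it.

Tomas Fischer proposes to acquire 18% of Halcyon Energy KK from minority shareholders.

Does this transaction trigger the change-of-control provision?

The purchase changes only Tomas's holdings, so Tomas is the only person who could newly come to control Basalt.
Tomas's largest direct stake is 30% in Stratus, which does not meet the threshold, so Tomas controls no company.
Neither Tomas nor any entity Tomas controls holds any voting interest in Basalt.
So before the transaction, Tomas does not control Basalt.
After the purchase, Tomas holds 18% of Halcyon directly.
Tomas's side now holds 18% of Halcyon, not > 30%, so Tomas still does not control Halcyon.
After the transaction, neither Tomas nor any entity Tomas controls holds a voting interest in Basalt, so Tomas still does not control it.
No new person acquires control, so the clause is not triggered.

No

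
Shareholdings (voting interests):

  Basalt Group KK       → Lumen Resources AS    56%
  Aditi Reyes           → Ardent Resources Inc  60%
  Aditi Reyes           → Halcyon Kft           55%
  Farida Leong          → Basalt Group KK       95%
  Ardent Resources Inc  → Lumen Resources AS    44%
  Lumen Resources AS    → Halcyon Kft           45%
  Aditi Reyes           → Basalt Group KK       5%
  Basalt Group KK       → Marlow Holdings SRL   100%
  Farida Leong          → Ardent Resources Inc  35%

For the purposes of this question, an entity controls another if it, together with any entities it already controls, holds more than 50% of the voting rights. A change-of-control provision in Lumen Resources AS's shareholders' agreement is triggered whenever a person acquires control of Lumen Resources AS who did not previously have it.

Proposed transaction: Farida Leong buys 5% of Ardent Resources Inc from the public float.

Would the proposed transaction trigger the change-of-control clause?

The purchase changes only Farida's holdings, so Farida is the only person who could newly come to control Lumen.
Farida holds 95% of Basalt, so Farida controls Basalt.
Basalt holds 56% of Lumen, so Farida controls Lumen.
So Farida already controls Lumen before the transaction.
After the purchase, Farida's direct stake in Ardent rises to 35% + 5% = 40%.
Farida controlled Lumen already, so this is not a new person acquiring control; every other person's position is unchanged or reduced.
No new person acquires control, so the clause is not triggered.

No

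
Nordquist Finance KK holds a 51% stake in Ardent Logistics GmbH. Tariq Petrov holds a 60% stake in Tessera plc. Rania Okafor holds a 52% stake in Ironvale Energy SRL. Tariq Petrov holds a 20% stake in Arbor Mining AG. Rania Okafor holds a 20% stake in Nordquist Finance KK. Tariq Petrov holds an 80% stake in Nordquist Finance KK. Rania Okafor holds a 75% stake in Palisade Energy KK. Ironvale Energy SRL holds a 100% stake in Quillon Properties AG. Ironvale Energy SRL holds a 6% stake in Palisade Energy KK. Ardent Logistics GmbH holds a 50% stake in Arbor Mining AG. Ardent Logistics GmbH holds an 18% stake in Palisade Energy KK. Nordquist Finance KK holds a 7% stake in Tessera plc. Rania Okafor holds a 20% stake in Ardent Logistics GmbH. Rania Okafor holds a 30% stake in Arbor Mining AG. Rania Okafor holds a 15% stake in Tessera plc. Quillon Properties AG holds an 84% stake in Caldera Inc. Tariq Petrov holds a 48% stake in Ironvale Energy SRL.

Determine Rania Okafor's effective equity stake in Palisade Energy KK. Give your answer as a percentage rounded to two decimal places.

Rania reaches Palisade along 4 paths.
Via Ardent: 20% × 18% = 3.6%.
Via Nordquist → Ardent: 20% × 51% × 18% = 1.836%.
Via Ironvale: 52% × 6% = 3.12%.
Direct stake: 75% = 75%.
Total: 3.6% + 1.836% + 3.12% + 75% = 83.556%.
Rounded: 83.56%.

83.56%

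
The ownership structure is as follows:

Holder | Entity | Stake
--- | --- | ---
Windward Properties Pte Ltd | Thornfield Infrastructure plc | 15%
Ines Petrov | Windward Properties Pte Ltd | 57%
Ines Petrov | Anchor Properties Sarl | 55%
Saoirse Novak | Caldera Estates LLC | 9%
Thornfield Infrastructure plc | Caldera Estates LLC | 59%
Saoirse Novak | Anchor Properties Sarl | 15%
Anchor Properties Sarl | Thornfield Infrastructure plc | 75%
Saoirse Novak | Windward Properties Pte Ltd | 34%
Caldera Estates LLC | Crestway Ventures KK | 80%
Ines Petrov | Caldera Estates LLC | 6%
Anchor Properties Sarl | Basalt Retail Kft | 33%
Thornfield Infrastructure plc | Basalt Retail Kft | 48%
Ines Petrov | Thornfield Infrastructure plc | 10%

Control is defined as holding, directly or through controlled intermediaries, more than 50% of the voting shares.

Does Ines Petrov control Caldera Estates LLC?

Ines holds 55% of Anchor, so Ines controls Anchor.
Ines holds 57% of Windward, so Ines controls Windward.
Windward and Ines and Anchor together hold 15% + 10% + 75% = 100% of Thornfield, so Ines controls Thornfield.
Thornfield and Ines together hold 59% + 6% = 65% of Caldera, so Ines controls Caldera.

Yes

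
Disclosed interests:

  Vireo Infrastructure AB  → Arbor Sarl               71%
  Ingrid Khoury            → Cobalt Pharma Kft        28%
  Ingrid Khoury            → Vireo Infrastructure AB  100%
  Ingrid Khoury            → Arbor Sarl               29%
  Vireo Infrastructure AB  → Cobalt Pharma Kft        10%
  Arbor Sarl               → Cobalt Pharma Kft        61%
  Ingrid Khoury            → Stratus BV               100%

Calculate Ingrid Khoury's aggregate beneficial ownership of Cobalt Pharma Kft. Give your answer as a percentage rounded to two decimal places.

99.00%

Ingrid reaches Cobalt along 4 paths.
Direct stake: 28% = 28%.
Via Arbor: 29% × 61% = 17.69%.
Via Vireo → Arbor: 100% × 71% × 61% = 43.31%.
Via Vireo: 100% × 10% = 10%.
Total: 28% + 17.69% + 43.31% + 10% = 99%.
Rounded: 99.00%.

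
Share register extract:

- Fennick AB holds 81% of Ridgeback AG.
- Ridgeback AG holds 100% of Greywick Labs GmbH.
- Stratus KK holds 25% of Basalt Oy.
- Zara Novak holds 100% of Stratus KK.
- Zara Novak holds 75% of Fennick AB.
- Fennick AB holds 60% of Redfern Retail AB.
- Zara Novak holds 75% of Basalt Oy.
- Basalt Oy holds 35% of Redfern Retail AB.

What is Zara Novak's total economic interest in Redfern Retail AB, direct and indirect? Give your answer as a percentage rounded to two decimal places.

80.00%

Zara reaches Redfern along 3 paths.
Via Fennick: 75% × 60% = 45%.
Via Basalt: 75% × 35% = 26.25%.
Via Stratus → Basalt: 100% × 25% × 35% = 8.75%.
Total: 45% + 26.25% + 8.75% = 80%.
Rounded: 80.00%.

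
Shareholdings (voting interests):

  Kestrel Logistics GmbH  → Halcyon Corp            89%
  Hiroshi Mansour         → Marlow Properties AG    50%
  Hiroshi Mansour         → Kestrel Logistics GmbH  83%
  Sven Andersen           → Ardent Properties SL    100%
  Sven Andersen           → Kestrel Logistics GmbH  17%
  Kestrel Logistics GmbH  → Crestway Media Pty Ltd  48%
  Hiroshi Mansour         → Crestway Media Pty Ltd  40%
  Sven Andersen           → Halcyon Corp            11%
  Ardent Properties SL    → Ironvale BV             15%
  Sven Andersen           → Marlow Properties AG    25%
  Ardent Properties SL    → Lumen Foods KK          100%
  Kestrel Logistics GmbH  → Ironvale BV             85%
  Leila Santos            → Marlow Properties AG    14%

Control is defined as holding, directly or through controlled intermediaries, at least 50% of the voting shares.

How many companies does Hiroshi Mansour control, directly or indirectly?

Hiroshi holds 83% of Kestrel, so Hiroshi controls Kestrel.
Hiroshi holds 50% of Marlow, so Hiroshi controls Marlow.
Hiroshi and Kestrel together hold 40% + 48% = 88% of Crestway, so Hiroshi controls Crestway.
Kestrel holds 85% of Ironvale, so Hiroshi controls Ironvale.
Kestrel holds 89% of Halcyon, so Hiroshi controls Halcyon.
No other company's threshold is met.
Hiroshi controls 5 companies.

5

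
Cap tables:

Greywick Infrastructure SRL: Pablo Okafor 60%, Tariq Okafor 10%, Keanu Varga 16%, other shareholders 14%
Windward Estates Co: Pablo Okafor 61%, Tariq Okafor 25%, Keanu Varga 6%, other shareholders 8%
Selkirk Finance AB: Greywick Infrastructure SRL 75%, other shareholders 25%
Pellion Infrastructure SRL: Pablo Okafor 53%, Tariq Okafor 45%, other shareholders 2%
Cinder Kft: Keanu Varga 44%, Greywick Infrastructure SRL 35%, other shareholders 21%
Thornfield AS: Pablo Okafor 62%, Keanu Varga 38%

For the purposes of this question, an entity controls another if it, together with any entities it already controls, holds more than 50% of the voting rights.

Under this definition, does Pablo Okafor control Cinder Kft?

Pablo holds 60% of Greywick, so Pablo controls Greywick.
Pablo holds 61% of Windward, so Pablo controls Windward.
Greywick holds 75% of Selkirk, so Pablo controls Selkirk.
Pablo holds 53% of Pellion, so Pablo controls Pellion.
Pablo holds 62% of Thornfield, so Pablo controls Thornfield.
In Cinder, Pablo's side holds only 35%, not > 50%.
So Pablo does not control Cinder.

No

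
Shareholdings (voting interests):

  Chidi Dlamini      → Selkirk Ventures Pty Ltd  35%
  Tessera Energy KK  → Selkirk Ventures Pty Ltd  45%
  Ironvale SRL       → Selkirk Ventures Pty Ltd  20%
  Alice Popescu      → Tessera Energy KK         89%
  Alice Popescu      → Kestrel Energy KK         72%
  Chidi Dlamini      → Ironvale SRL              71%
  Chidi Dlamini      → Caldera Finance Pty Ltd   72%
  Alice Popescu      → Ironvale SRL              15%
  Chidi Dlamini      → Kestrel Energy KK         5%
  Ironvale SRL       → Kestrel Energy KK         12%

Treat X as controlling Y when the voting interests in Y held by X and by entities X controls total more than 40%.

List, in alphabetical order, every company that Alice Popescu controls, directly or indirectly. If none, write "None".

Kestrel Energy KK, Selkirk Ventures Pty Ltd, Tessera Energy KK

Alice holds 72% of Kestrel, so Alice controls Kestrel.
Alice holds 89% of Tessera, so Alice controls Tessera.
Tessera holds 45% of Selkirk, so Alice controls Selkirk.
No other company's threshold is met.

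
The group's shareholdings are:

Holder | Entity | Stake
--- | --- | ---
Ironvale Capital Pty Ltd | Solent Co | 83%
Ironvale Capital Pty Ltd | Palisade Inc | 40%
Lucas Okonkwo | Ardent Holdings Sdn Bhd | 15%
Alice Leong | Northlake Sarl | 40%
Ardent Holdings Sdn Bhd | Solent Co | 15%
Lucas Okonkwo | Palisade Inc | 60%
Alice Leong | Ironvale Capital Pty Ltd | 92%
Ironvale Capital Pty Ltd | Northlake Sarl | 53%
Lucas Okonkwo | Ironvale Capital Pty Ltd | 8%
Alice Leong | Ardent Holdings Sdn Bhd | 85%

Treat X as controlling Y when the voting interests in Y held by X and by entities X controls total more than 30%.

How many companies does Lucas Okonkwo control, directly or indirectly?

Lucas holds 60% of Palisade, so Lucas controls Palisade.
No other company's threshold is met.
Lucas controls 1 company.

1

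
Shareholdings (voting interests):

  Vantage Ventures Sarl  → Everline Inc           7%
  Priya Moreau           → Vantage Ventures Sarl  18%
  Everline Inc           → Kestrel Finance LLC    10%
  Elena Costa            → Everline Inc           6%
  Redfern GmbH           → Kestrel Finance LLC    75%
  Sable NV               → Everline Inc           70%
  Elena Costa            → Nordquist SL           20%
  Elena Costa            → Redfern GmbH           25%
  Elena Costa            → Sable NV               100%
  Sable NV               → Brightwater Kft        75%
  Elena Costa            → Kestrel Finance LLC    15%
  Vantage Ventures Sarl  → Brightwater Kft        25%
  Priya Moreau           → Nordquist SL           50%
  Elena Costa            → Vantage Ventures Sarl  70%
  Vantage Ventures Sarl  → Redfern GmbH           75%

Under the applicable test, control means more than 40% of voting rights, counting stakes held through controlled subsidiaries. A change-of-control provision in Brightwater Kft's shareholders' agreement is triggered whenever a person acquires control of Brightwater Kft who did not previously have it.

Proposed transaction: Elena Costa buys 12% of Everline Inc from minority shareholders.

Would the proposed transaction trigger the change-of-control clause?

No

The purchase changes only Elena's holdings, so Elena is the only person who could newly come to control Brightwater.
Elena holds 70% of Vantage, so Elena controls Vantage.
Elena holds 100% of Sable, so Elena controls Sable.
Vantage and Sable together hold 25% + 75% = 100% of Brightwater, so Elena controls Brightwater.
So Elena already controls Brightwater before the transaction.
After the purchase, Elena's direct stake in Everline rises to 6% + 12% = 18%.
Elena controlled Brightwater already, so this is not a new person acquiring control; every other person's position is unchanged or reduced.
No new person acquires control, so the clause is not triggered.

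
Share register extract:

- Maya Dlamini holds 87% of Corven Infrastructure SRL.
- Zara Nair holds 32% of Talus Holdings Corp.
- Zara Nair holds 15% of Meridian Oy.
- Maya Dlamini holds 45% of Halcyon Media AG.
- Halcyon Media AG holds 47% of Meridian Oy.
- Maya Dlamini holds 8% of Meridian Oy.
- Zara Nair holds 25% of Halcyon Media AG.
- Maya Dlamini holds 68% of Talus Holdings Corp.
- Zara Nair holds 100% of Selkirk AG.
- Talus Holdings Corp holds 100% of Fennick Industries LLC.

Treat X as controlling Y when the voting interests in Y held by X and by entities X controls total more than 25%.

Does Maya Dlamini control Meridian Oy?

Yes

Maya holds 45% of Halcyon, so Maya controls Halcyon.
Maya and Halcyon together hold 8% + 47% = 55% of Meridian, so Maya controls Meridian.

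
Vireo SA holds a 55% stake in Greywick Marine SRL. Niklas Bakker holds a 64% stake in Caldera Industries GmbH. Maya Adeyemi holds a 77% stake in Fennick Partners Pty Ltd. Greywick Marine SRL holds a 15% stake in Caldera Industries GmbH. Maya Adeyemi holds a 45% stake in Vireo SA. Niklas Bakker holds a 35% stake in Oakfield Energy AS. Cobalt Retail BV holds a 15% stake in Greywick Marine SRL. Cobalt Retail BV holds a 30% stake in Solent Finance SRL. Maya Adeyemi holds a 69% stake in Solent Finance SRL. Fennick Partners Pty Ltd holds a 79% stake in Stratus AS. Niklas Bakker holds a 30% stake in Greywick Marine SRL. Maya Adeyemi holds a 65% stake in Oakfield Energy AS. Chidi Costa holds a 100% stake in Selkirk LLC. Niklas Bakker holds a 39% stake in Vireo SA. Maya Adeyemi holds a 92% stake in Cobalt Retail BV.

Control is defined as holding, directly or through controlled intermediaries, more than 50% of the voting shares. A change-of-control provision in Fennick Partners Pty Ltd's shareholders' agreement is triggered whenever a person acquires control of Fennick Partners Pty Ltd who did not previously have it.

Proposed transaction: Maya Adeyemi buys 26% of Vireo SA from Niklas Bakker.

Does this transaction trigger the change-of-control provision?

No

The purchase adds only to Maya's holdings (Niklas's stake shrinks), so Maya is the only person who could newly come to control Fennick.
Maya holds 77% of Fennick, so Maya controls Fennick.
So Maya already controls Fennick before the transaction.
After the purchase, Maya's direct stake in Vireo rises to 45% + 26% = 71%, and Niklas's stake falls to 13%.
Maya controlled Fennick already, so this is not a new person acquiring control; every other person's position is unchanged or reduced.
No new person acquires control, so the clause is not triggered.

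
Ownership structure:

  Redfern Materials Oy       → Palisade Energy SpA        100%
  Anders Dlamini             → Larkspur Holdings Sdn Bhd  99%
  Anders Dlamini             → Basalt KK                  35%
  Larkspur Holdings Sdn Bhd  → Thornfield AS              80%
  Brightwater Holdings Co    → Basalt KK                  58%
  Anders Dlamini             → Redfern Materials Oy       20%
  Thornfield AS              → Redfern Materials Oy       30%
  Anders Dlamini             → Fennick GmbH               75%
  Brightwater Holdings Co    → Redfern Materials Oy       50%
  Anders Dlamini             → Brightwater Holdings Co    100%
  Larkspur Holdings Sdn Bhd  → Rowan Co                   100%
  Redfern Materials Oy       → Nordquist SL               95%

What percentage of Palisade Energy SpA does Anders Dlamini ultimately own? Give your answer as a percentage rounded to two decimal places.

Anders reaches Palisade along 3 paths.
Via Redfern: 20% × 100% = 20%.
Via Brightwater → Redfern: 100% × 50% × 100% = 50%.
Via Larkspur → Thornfield → Redfern: 99% × 80% × 30% × 100% = 23.76%.
Total: 20% + 50% + 23.76% = 93.76%.

93.76%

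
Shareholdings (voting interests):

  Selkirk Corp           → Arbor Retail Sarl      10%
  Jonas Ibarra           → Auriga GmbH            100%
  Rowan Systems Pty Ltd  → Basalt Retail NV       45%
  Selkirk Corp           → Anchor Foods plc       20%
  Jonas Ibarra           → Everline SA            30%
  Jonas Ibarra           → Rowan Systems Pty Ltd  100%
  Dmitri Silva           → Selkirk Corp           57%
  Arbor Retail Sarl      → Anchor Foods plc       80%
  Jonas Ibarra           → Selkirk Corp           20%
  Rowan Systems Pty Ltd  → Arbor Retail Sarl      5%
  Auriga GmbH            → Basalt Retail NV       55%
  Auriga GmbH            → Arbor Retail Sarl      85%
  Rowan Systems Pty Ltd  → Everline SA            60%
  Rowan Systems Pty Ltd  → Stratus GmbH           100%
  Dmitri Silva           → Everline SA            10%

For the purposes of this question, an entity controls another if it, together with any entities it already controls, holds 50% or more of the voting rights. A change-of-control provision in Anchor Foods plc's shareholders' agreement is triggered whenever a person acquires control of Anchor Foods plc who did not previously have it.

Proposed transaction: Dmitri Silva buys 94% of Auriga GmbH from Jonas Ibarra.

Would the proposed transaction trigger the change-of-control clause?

The purchase adds only to Dmitri's holdings (Jonas's stake shrinks), so Dmitri is the only person who could newly come to control Anchor.
Dmitri holds 57% of Selkirk, so Dmitri controls Selkirk.
In Anchor, Dmitri's side holds only 20%, not ≥ 50%.
So before the transaction, Dmitri does not control Anchor.
After the purchase, Dmitri holds 94% of Auriga directly, and Jonas's stake falls to 6%.
Dmitri holds 94% of Auriga, so Dmitri controls Auriga.
Selkirk and Auriga together hold 10% + 85% = 95% of Arbor, so Dmitri controls Arbor.
Arbor and Selkirk together hold 80% + 20% = 100% of Anchor, so Dmitri controls Anchor.
Dmitri did not control Anchor before and does after, so the clause is triggered.

Yes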